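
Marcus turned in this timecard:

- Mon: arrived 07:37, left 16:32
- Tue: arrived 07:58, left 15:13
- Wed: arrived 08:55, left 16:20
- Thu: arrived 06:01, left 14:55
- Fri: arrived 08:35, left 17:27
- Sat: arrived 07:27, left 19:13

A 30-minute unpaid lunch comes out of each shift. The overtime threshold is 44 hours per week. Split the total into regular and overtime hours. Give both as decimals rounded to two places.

Regular 44.00 hours, overtime 6.12 hours

Mon: 07:37–16:32 = 8 h 55 min; less 30 min break → 8 h 25 min
Tue: 07:58–15:13 = 7 h 15 min; less 30 min break → 6 h 45 min
Wed: 08:55–16:20 = 7 h 25 min; less 30 min break → 6 h 55 min
Thu: 06:01–14:55 = 8 h 54 min; less 30 min break → 8 h 24 min
Fri: 08:35–17:27 = 8 h 52 min; less 30 min break → 8 h 22 min
Sat: 07:27–19:13 = 11 h 46 min; less 30 min break → 11 h 16 min
Total worked: 50 h 7 min = 50.12 h.
Threshold 44 h → overtime 6 h 7 min, regular 44 h 0 min.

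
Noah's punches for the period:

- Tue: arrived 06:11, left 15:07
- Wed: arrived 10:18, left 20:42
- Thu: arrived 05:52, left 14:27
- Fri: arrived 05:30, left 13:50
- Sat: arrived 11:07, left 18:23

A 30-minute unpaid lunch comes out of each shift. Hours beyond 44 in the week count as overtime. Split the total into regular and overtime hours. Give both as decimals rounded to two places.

Tue: 06:11–15:07 = 8 h 56 min; less 30 min break → 8 h 26 min
Wed: 10:18–20:42 = 10 h 24 min; less 30 min break → 9 h 54 min
Thu: 05:52–14:27 = 8 h 35 min; less 30 min break → 8 h 5 min
Fri: 05:30–13:50 = 8 h 20 min; less 30 min break → 7 h 50 min
Sat: 11:07–18:23 = 7 h 16 min; less 30 min break → 6 h 46 min
Total worked: 41 h 1 min = 41.02 h.
Threshold 44 h → overtime 0 h 0 min, regular 41 h 1 min.

Regular 41.02 hours, overtime 0.00 hours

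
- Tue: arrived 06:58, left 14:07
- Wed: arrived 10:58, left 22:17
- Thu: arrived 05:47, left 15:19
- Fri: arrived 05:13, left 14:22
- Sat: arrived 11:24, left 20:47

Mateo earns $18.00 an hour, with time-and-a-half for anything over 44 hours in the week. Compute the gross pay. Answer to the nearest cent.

Tue: 06:58–14:07 = 7 h 9 min
Wed: 10:58–22:17 = 11 h 19 min
Thu: 05:47–15:19 = 9 h 32 min
Fri: 05:13–14:22 = 9 h 9 min
Sat: 11:24–20:47 = 9 h 23 min
Total worked: 46 h 32 min = 2792 min.
Regular 44 h 0 min = 2640 min at $18.00/h; overtime 2 h 32 min = 152 min at $27.00/h.
Pay = (2640 × $18.00 + 152 × $27.00) ÷ 60 = $860.40.

$860.40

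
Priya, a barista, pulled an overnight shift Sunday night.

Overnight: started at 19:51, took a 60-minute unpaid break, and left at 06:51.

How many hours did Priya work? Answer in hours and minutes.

10 h 0 min

Overnight: 19:51 → midnight = 4 h 9 min; midnight → 06:51 = 6 h 51 min; span 11 h 0 min; less 60 min break → 10 h 0 min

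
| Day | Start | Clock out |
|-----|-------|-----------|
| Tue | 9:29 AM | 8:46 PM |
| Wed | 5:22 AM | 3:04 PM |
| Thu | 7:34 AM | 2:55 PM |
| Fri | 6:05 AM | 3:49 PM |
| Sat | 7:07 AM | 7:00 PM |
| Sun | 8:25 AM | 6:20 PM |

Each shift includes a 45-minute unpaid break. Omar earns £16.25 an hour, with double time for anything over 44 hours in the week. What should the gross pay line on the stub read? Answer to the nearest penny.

£1084.42

Tue: 9:29 AM–8:46 PM = 11 h 17 min; less 45 min break → 10 h 32 min
Wed: 5:22 AM–3:04 PM = 9 h 42 min; less 45 min break → 8 h 57 min
Thu: 7:34 AM–2:55 PM = 7 h 21 min; less 45 min break → 6 h 36 min
Fri: 6:05 AM–3:49 PM = 9 h 44 min; less 45 min break → 8 h 59 min
Sat: 7:07 AM–7:00 PM = 11 h 53 min; less 45 min break → 11 h 8 min
Sun: 8:25 AM–6:20 PM = 9 h 55 min; less 45 min break → 9 h 10 min
Total worked: 55 h 22 min = 3322 min.
Regular 44 h 0 min = 2640 min at £16.25/h; overtime 11 h 22 min = 682 min at £32.50/h.
Pay = (2640 × £16.25 + 682 × £32.50) ÷ 60 = £1084.42.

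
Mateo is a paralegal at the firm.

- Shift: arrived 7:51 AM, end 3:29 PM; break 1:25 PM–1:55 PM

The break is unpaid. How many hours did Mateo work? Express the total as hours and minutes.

7 h 8 min

Shift: 7:51 AM–3:29 PM = 7 h 38 min; less 30 min break → 7 h 8 min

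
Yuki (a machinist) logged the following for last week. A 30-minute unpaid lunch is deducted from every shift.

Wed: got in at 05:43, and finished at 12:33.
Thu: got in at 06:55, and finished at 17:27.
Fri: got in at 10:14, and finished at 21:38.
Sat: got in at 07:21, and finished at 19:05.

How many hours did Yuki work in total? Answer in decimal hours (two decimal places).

38.50 hours

Wed: 05:43–12:33 = 6 h 50 min; less 30 min break → 6 h 20 min
Thu: 06:55–17:27 = 10 h 32 min; less 30 min break → 10 h 2 min
Fri: 10:14–21:38 = 11 h 24 min; less 30 min break → 10 h 54 min
Sat: 07:21–19:05 = 11 h 44 min; less 30 min break → 11 h 14 min
Total: 6 h 20 min + 10 h 2 min + 10 h 54 min + 11 h 14 min = 38 h 30 min.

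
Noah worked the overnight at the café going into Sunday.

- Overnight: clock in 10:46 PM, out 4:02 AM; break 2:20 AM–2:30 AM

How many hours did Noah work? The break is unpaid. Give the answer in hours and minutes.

5 h 6 min

Overnight: 10:46 PM → midnight = 1 h 14 min; midnight → 4:02 AM = 4 h 2 min; span 5 h 16 min; less 10 min break → 5 h 6 min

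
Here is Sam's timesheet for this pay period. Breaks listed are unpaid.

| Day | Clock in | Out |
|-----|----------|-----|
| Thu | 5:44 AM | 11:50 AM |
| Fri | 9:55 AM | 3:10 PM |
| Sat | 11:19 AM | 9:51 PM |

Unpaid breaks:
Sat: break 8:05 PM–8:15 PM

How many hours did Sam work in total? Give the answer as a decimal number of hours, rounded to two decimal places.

Thu: 5:44 AM–11:50 AM = 6 h 6 min
Fri: 9:55 AM–3:10 PM = 5 h 15 min
Sat: 11:19 AM–9:51 PM = 10 h 32 min; less 10 min break → 10 h 22 min
Total: 6 h 6 min + 5 h 15 min + 10 h 22 min = 21 h 43 min.

21.72 hours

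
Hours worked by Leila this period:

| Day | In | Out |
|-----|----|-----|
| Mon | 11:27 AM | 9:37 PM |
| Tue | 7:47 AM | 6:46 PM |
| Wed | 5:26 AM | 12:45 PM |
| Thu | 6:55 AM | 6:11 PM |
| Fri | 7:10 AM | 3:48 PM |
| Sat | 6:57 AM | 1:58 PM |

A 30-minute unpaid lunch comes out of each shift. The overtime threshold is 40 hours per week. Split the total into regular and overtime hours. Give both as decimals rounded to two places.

Regular 40.00 hours, overtime 12.38 hours

Mon: 11:27 AM–9:37 PM = 10 h 10 min; less 30 min break → 9 h 40 min
Tue: 7:47 AM–6:46 PM = 10 h 59 min; less 30 min break → 10 h 29 min
Wed: 5:26 AM–12:45 PM = 7 h 19 min; less 30 min break → 6 h 49 min
Thu: 6:55 AM–6:11 PM = 11 h 16 min; less 30 min break → 10 h 46 min
Fri: 7:10 AM–3:48 PM = 8 h 38 min; less 30 min break → 8 h 8 min
Sat: 6:57 AM–1:58 PM = 7 h 1 min; less 30 min break → 6 h 31 min
Total worked: 52 h 23 min = 52.38 h.
Threshold 40 h → overtime 12 h 23 min, regular 40 h 0 min.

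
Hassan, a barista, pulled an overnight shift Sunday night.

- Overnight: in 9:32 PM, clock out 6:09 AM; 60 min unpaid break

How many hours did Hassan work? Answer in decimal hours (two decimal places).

Overnight: 9:32 PM → midnight = 2 h 28 min; midnight → 6:09 AM = 6 h 9 min; span 8 h 37 min; less 60 min break → 7 h 37 min

7.62 hours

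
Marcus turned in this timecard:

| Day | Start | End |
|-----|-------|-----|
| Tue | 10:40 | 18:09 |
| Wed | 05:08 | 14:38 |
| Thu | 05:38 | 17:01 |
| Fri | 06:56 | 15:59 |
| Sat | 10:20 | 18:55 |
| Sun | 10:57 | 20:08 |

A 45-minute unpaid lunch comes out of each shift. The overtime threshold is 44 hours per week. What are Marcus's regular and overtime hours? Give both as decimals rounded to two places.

Regular 44.00 hours, overtime 6.68 hours

Tue: 10:40–18:09 = 7 h 29 min; less 45 min break → 6 h 44 min
Wed: 05:08–14:38 = 9 h 30 min; less 45 min break → 8 h 45 min
Thu: 05:38–17:01 = 11 h 23 min; less 45 min break → 10 h 38 min
Fri: 06:56–15:59 = 9 h 3 min; less 45 min break → 8 h 18 min
Sat: 10:20–18:55 = 8 h 35 min; less 45 min break → 7 h 50 min
Sun: 10:57–20:08 = 9 h 11 min; less 45 min break → 8 h 26 min
Total worked: 50 h 41 min = 50.68 h.
Threshold 44 h → overtime 6 h 41 min, regular 44 h 0 min.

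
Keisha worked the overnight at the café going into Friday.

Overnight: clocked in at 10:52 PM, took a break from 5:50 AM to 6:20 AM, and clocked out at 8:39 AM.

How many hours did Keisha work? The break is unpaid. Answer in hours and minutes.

9 h 17 min

Overnight: 10:52 PM → midnight = 1 h 8 min; midnight → 8:39 AM = 8 h 39 min; span 9 h 47 min; less 30 min break → 9 h 17 min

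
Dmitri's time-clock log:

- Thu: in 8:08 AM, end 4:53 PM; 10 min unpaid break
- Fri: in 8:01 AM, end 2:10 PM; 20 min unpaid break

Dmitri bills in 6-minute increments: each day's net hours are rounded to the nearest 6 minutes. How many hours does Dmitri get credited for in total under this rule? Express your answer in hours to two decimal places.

Thu: 8:08 AM–4:53 PM = 8 h 45 min − 10 min = 8 h 35 min → rounds to 8 h 36 min
Fri: 8:01 AM–2:10 PM = 6 h 9 min − 20 min = 5 h 49 min → rounds to 5 h 48 min
Total credited: 14 h 24 min.

14.40 hours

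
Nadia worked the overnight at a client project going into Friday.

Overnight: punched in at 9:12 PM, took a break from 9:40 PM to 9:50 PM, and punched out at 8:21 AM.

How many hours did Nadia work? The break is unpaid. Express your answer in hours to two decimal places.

10.98 hours

Overnight: 9:12 PM → midnight = 2 h 48 min; midnight → 8:21 AM = 8 h 21 min; span 11 h 9 min; less 10 min break → 10 h 59 min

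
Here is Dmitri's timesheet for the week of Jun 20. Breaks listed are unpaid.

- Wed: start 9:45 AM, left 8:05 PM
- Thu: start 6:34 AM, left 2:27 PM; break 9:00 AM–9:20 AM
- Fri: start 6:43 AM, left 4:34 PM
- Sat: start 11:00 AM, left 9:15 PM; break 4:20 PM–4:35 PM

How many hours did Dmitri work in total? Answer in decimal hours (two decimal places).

37.73 hours

Wed: 9:45 AM–8:05 PM = 10 h 20 min
Thu: 6:34 AM–2:27 PM = 7 h 53 min; less 20 min break → 7 h 33 min
Fri: 6:43 AM–4:34 PM = 9 h 51 min
Sat: 11:00 AM–9:15 PM = 10 h 15 min; less 15 min break → 10 h 0 min
Total: 10 h 20 min + 7 h 33 min + 9 h 51 min + 10 h 0 min = 37 h 44 min.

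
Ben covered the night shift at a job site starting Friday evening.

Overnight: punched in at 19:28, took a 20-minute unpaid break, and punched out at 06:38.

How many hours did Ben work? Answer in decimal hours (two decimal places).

Overnight: 19:28 → midnight = 4 h 32 min; midnight → 06:38 = 6 h 38 min; span 11 h 10 min; less 20 min break → 10 h 50 min

10.83 hours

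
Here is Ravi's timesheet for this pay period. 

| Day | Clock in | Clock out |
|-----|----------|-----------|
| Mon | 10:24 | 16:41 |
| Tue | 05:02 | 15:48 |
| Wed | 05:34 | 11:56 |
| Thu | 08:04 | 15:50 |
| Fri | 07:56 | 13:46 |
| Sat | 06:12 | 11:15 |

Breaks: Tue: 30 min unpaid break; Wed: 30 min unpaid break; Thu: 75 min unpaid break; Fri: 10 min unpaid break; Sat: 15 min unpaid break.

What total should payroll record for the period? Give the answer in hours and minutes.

Mon: 10:24–16:41 = 6 h 17 min
Tue: 05:02–15:48 = 10 h 46 min; less 30 min break → 10 h 16 min
Wed: 05:34–11:56 = 6 h 22 min; less 30 min break → 5 h 52 min
Thu: 08:04–15:50 = 7 h 46 min; less 75 min break → 6 h 31 min
Fri: 07:56–13:46 = 5 h 50 min; less 10 min break → 5 h 40 min
Sat: 06:12–11:15 = 5 h 3 min; less 15 min break → 4 h 48 min
Total: 6 h 17 min + 10 h 16 min + 5 h 52 min + 6 h 31 min + 5 h 40 min + 4 h 48 min = 39 h 24 min.

39 h 24 min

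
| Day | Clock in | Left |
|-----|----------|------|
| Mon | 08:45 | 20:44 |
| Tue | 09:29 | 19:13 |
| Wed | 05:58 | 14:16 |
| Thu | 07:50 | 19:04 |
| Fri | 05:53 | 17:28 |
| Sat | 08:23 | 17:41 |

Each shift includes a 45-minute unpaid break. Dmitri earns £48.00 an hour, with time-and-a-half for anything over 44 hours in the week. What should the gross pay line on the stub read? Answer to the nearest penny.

£3093.60

Mon: 08:45–20:44 = 11 h 59 min; less 45 min break → 11 h 14 min
Tue: 09:29–19:13 = 9 h 44 min; less 45 min break → 8 h 59 min
Wed: 05:58–14:16 = 8 h 18 min; less 45 min break → 7 h 33 min
Thu: 07:50–19:04 = 11 h 14 min; less 45 min break → 10 h 29 min
Fri: 05:53–17:28 = 11 h 35 min; less 45 min break → 10 h 50 min
Sat: 08:23–17:41 = 9 h 18 min; less 45 min break → 8 h 33 min
Total worked: 57 h 38 min = 3458 min.
Regular 44 h 0 min = 2640 min at £48.00/h; overtime 13 h 38 min = 818 min at £72.00/h.
Pay = (2640 × £48.00 + 818 × £72.00) ÷ 60 = £3093.60.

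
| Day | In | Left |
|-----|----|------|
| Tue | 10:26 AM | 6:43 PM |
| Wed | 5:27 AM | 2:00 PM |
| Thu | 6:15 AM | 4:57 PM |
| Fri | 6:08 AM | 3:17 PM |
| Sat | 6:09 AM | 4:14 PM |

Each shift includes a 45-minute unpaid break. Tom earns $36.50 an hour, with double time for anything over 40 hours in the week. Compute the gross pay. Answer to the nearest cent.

Tue: 10:26 AM–6:43 PM = 8 h 17 min; less 45 min break → 7 h 32 min
Wed: 5:27 AM–2:00 PM = 8 h 33 min; less 45 min break → 7 h 48 min
Thu: 6:15 AM–4:57 PM = 10 h 42 min; less 45 min break → 9 h 57 min
Fri: 6:08 AM–3:17 PM = 9 h 9 min; less 45 min break → 8 h 24 min
Sat: 6:09 AM–4:14 PM = 10 h 5 min; less 45 min break → 9 h 20 min
Total worked: 43 h 1 min = 2581 min.
Regular 40 h 0 min = 2400 min at $36.50/h; overtime 3 h 1 min = 181 min at $73.00/h.
Pay = (2400 × $36.50 + 181 × $73.00) ÷ 60 = $1680.22.

$1680.22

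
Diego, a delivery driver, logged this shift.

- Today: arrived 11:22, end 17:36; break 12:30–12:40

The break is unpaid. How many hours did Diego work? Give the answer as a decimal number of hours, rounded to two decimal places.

Today: 11:22–17:36 = 6 h 14 min; less 10 min break → 6 h 4 min

6.07 hours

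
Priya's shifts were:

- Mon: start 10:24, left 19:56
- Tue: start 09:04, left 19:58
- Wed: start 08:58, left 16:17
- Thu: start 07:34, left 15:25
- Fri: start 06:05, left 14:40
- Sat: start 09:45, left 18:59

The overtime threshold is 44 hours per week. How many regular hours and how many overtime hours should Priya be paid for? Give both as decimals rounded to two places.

Regular 44.00 hours, overtime 9.42 hours

Mon: 10:24–19:56 = 9 h 32 min
Tue: 09:04–19:58 = 10 h 54 min
Wed: 08:58–16:17 = 7 h 19 min
Thu: 07:34–15:25 = 7 h 51 min
Fri: 06:05–14:40 = 8 h 35 min
Sat: 09:45–18:59 = 9 h 14 min
Total worked: 53 h 25 min = 53.42 h.
Threshold 44 h → overtime 9 h 25 min, regular 44 h 0 min.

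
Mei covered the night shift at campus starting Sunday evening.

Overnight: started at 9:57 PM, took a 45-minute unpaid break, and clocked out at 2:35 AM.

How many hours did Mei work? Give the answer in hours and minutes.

3 h 53 min

Overnight: 9:57 PM → midnight = 2 h 3 min; midnight → 2:35 AM = 2 h 35 min; span 4 h 38 min; less 45 min break → 3 h 53 min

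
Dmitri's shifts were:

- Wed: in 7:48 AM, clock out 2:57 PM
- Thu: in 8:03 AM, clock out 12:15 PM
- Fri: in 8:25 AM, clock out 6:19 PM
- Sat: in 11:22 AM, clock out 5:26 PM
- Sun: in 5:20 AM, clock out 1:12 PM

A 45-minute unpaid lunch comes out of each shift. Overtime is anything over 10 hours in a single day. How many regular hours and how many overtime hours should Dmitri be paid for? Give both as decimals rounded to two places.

Regular 31.43 hours, overtime 0.00 hours

Wed: 7:48 AM–2:57 PM = 7 h 9 min; less 45 min break → 6 h 24 min
Thu: 8:03 AM–12:15 PM = 4 h 12 min; less 45 min break → 3 h 27 min
Fri: 8:25 AM–6:19 PM = 9 h 54 min; less 45 min break → 9 h 9 min
Sat: 11:22 AM–5:26 PM = 6 h 4 min; less 45 min break → 5 h 19 min
Sun: 5:20 AM–1:12 PM = 7 h 52 min; less 45 min break → 7 h 7 min
Wed reg 6 h 24 min / OT 0 h 0 min; Thu reg 3 h 27 min / OT 0 h 0 min; Fri reg 9 h 9 min / OT 0 h 0 min; Sat reg 5 h 19 min / OT 0 h 0 min; Sun reg 7 h 7 min / OT 0 h 0 min.
Totals: regular 31 h 26 min, overtime 0 h 0 min.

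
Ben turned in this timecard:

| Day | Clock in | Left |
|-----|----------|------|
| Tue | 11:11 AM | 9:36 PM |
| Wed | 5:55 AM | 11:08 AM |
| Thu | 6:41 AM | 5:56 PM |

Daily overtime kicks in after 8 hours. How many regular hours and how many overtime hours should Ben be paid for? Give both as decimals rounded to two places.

Regular 21.22 hours, overtime 5.67 hours

Tue: 11:11 AM–9:36 PM = 10 h 25 min
Wed: 5:55 AM–11:08 AM = 5 h 13 min
Thu: 6:41 AM–5:56 PM = 11 h 15 min
Tue reg 8 h 0 min / OT 2 h 25 min; Wed reg 5 h 13 min / OT 0 h 0 min; Thu reg 8 h 0 min / OT 3 h 15 min.
Totals: regular 21 h 13 min, overtime 5 h 40 min.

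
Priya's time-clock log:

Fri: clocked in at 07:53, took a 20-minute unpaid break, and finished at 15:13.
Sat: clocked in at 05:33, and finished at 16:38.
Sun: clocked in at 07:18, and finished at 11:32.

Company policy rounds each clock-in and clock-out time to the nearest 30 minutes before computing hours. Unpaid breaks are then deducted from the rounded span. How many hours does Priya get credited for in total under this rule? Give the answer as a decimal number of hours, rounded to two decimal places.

Fri: in 07:53→08:00, out 15:13→15:00; 7 h 0 min − 20 min = 6 h 40 min
Sat: in 05:33→05:30, out 16:38→16:30; 11 h 0 min
Sun: in 07:18→07:30, out 11:32→11:30; 4 h 0 min
Total credited: 21 h 40 min.

21.67 hours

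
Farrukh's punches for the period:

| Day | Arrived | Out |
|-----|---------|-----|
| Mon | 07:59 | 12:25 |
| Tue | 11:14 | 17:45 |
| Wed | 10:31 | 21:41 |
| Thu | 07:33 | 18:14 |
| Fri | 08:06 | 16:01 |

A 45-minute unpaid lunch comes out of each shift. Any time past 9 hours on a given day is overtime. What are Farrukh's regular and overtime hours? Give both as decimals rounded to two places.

Mon: 07:59–12:25 = 4 h 26 min; less 45 min break → 3 h 41 min
Tue: 11:14–17:45 = 6 h 31 min; less 45 min break → 5 h 46 min
Wed: 10:31–21:41 = 11 h 10 min; less 45 min break → 10 h 25 min
Thu: 07:33–18:14 = 10 h 41 min; less 45 min break → 9 h 56 min
Fri: 08:06–16:01 = 7 h 55 min; less 45 min break → 7 h 10 min
Mon reg 3 h 41 min / OT 0 h 0 min; Tue reg 5 h 46 min / OT 0 h 0 min; Wed reg 9 h 0 min / OT 1 h 25 min; Thu reg 9 h 0 min / OT 0 h 56 min; Fri reg 7 h 10 min / OT 0 h 0 min.
Totals: regular 34 h 37 min, overtime 2 h 21 min.

Regular 34.62 hours, overtime 2.35 hours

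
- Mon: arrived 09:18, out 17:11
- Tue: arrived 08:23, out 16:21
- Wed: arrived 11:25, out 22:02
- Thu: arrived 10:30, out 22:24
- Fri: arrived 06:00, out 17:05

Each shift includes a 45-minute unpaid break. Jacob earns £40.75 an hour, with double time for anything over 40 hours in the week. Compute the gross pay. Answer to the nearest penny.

£2094.55

Mon: 09:18–17:11 = 7 h 53 min; less 45 min break → 7 h 8 min
Tue: 08:23–16:21 = 7 h 58 min; less 45 min break → 7 h 13 min
Wed: 11:25–22:02 = 10 h 37 min; less 45 min break → 9 h 52 min
Thu: 10:30–22:24 = 11 h 54 min; less 45 min break → 11 h 9 min
Fri: 06:00–17:05 = 11 h 5 min; less 45 min break → 10 h 20 min
Total worked: 45 h 42 min = 2742 min.
Regular 40 h 0 min = 2400 min at £40.75/h; overtime 5 h 42 min = 342 min at £81.50/h.
Pay = (2400 × £40.75 + 342 × £81.50) ÷ 60 = £2094.55.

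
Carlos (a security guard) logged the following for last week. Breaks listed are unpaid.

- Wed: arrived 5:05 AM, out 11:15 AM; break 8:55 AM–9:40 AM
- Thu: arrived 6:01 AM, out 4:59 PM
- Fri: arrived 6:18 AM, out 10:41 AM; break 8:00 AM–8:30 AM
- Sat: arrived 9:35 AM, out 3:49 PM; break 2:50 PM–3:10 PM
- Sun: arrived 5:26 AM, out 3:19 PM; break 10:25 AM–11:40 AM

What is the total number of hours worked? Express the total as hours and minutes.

Wed: 5:05 AM–11:15 AM = 6 h 10 min; less 45 min break → 5 h 25 min
Thu: 6:01 AM–4:59 PM = 10 h 58 min
Fri: 6:18 AM–10:41 AM = 4 h 23 min; less 30 min break → 3 h 53 min
Sat: 9:35 AM–3:49 PM = 6 h 14 min; less 20 min break → 5 h 54 min
Sun: 5:26 AM–3:19 PM = 9 h 53 min; less 75 min break → 8 h 38 min
Total: 5 h 25 min + 10 h 58 min + 3 h 53 min + 5 h 54 min + 8 h 38 min = 34 h 48 min.

34 h 48 min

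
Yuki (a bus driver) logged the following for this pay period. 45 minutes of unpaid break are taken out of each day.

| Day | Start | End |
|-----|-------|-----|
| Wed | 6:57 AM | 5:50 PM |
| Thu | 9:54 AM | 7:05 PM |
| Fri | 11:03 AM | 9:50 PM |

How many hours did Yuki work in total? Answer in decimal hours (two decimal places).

Wed: 6:57 AM–5:50 PM = 10 h 53 min; less 45 min break → 10 h 8 min
Thu: 9:54 AM–7:05 PM = 9 h 11 min; less 45 min break → 8 h 26 min
Fri: 11:03 AM–9:50 PM = 10 h 47 min; less 45 min break → 10 h 2 min
Total: 10 h 8 min + 8 h 26 min + 10 h 2 min = 28 h 36 min.

28.60 hours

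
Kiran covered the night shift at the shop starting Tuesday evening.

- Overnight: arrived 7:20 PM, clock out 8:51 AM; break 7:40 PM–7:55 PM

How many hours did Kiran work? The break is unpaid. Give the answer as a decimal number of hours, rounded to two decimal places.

13.27 hours

Overnight: 7:20 PM → midnight = 4 h 40 min; midnight → 8:51 AM = 8 h 51 min; span 13 h 31 min; less 15 min break → 13 h 16 min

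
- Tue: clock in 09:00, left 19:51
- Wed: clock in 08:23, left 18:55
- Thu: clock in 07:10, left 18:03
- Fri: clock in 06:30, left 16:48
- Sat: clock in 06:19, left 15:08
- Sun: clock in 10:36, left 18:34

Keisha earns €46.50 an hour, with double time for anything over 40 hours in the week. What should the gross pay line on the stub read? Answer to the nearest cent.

€3659.55

Tue: 09:00–19:51 = 10 h 51 min
Wed: 08:23–18:55 = 10 h 32 min
Thu: 07:10–18:03 = 10 h 53 min
Fri: 06:30–16:48 = 10 h 18 min
Sat: 06:19–15:08 = 8 h 49 min
Sun: 10:36–18:34 = 7 h 58 min
Total worked: 59 h 21 min = 3561 min.
Regular 40 h 0 min = 2400 min at €46.50/h; overtime 19 h 21 min = 1161 min at €93.00/h.
Pay = (2400 × €46.50 + 1161 × €93.00) ÷ 60 = €3659.55.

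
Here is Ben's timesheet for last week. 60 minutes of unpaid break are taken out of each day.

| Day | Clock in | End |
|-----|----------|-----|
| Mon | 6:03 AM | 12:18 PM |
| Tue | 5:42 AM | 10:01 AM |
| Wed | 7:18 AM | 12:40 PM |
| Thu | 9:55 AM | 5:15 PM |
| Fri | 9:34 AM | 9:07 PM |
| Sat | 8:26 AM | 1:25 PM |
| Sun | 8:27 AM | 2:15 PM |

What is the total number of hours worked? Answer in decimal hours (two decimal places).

38.60 hours

Mon: 6:03 AM–12:18 PM = 6 h 15 min; less 60 min break → 5 h 15 min
Tue: 5:42 AM–10:01 AM = 4 h 19 min; less 60 min break → 3 h 19 min
Wed: 7:18 AM–12:40 PM = 5 h 22 min; less 60 min break → 4 h 22 min
Thu: 9:55 AM–5:15 PM = 7 h 20 min; less 60 min break → 6 h 20 min
Fri: 9:34 AM–9:07 PM = 11 h 33 min; less 60 min break → 10 h 33 min
Sat: 8:26 AM–1:25 PM = 4 h 59 min; less 60 min break → 3 h 59 min
Sun: 8:27 AM–2:15 PM = 5 h 48 min; less 60 min break → 4 h 48 min
Total: 5 h 15 min + 3 h 19 min + 4 h 22 min + 6 h 20 min + 10 h 33 min + 3 h 59 min + 4 h 48 min = 38 h 36 min.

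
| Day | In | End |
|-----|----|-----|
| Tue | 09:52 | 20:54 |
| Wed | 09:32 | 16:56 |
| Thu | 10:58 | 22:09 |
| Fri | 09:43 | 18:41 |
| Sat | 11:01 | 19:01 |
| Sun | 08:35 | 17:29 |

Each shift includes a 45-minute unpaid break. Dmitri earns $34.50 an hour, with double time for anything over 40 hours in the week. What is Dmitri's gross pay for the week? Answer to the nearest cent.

$2137.85

Tue: 09:52–20:54 = 11 h 2 min; less 45 min break → 10 h 17 min
Wed: 09:32–16:56 = 7 h 24 min; less 45 min break → 6 h 39 min
Thu: 10:58–22:09 = 11 h 11 min; less 45 min break → 10 h 26 min
Fri: 09:43–18:41 = 8 h 58 min; less 45 min break → 8 h 13 min
Sat: 11:01–19:01 = 8 h 0 min; less 45 min break → 7 h 15 min
Sun: 08:35–17:29 = 8 h 54 min; less 45 min break → 8 h 9 min
Total worked: 50 h 59 min = 3059 min.
Regular 40 h 0 min = 2400 min at $34.50/h; overtime 10 h 59 min = 659 min at $69.00/h.
Pay = (2400 × $34.50 + 659 × $69.00) ÷ 60 = $2137.85.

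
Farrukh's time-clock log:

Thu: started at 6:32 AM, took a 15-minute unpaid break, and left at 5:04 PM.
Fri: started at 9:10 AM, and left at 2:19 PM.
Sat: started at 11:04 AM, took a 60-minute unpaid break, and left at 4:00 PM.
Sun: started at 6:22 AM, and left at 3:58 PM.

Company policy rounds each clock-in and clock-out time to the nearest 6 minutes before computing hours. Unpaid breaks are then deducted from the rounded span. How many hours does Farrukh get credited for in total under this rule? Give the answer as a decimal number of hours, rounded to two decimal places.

28.95 hours

Thu: in 6:32 AM→6:30 AM, out 5:04 PM→5:06 PM; 10 h 36 min − 15 min = 10 h 21 min
Fri: in 9:10 AM→9:12 AM, out 2:19 PM→2:18 PM; 5 h 6 min
Sat: in 11:04 AM→11:06 AM, out 4:00 PM→4:00 PM; 4 h 54 min − 60 min = 3 h 54 min
Sun: in 6:22 AM→6:24 AM, out 3:58 PM→4:00 PM; 9 h 36 min
Total credited: 28 h 57 min.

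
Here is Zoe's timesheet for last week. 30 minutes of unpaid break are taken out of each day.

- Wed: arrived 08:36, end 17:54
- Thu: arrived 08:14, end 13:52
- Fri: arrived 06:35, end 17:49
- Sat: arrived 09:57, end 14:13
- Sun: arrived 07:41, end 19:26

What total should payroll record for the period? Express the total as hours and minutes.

Wed: 08:36–17:54 = 9 h 18 min; less 30 min break → 8 h 48 min
Thu: 08:14–13:52 = 5 h 38 min; less 30 min break → 5 h 8 min
Fri: 06:35–17:49 = 11 h 14 min; less 30 min break → 10 h 44 min
Sat: 09:57–14:13 = 4 h 16 min; less 30 min break → 3 h 46 min
Sun: 07:41–19:26 = 11 h 45 min; less 30 min break → 11 h 15 min
Total: 8 h 48 min + 5 h 8 min + 10 h 44 min + 3 h 46 min + 11 h 15 min = 39 h 41 min.

39 h 41 min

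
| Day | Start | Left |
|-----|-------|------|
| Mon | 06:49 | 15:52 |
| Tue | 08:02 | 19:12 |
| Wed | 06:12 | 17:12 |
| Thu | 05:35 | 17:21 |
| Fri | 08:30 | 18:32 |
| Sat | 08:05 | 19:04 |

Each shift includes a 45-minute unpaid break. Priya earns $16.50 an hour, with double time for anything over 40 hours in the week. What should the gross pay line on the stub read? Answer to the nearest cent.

$1303.50

Mon: 06:49–15:52 = 9 h 3 min; less 45 min break → 8 h 18 min
Tue: 08:02–19:12 = 11 h 10 min; less 45 min break → 10 h 25 min
Wed: 06:12–17:12 = 11 h 0 min; less 45 min break → 10 h 15 min
Thu: 05:35–17:21 = 11 h 46 min; less 45 min break → 11 h 1 min
Fri: 08:30–18:32 = 10 h 2 min; less 45 min break → 9 h 17 min
Sat: 08:05–19:04 = 10 h 59 min; less 45 min break → 10 h 14 min
Total worked: 59 h 30 min = 3570 min.
Regular 40 h 0 min = 2400 min at $16.50/h; overtime 19 h 30 min = 1170 min at $33.00/h.
Pay = (2400 × $16.50 + 1170 × $33.00) ÷ 60 = $1303.50.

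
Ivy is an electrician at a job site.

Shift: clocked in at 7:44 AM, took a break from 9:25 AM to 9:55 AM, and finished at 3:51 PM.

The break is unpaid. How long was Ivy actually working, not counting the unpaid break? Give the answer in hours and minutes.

Shift: 7:44 AM–3:51 PM = 8 h 7 min; less 30 min break → 7 h 37 min

7 h 37 min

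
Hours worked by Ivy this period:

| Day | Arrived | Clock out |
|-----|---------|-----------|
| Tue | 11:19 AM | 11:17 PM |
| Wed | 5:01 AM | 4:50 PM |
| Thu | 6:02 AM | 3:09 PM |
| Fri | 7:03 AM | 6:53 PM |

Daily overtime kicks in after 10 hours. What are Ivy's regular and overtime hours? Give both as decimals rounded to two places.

Regular 39.12 hours, overtime 5.62 hours

Tue: 11:19 AM–11:17 PM = 11 h 58 min
Wed: 5:01 AM–4:50 PM = 11 h 49 min
Thu: 6:02 AM–3:09 PM = 9 h 7 min
Fri: 7:03 AM–6:53 PM = 11 h 50 min
Tue reg 10 h 0 min / OT 1 h 58 min; Wed reg 10 h 0 min / OT 1 h 49 min; Thu reg 9 h 7 min / OT 0 h 0 min; Fri reg 10 h 0 min / OT 1 h 50 min.
Totals: regular 39 h 7 min, overtime 5 h 37 min.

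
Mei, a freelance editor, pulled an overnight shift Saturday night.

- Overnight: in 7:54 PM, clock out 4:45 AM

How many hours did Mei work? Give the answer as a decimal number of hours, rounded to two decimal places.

8.85 hours

Overnight: 7:54 PM → midnight = 4 h 6 min; midnight → 4:45 AM = 4 h 45 min; span 8 h 51 min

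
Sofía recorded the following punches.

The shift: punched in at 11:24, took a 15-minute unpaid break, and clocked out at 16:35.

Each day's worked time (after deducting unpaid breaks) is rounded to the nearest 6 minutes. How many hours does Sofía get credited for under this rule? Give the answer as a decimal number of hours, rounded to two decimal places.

4.90 hours

The shift: 11:24–16:35 = 5 h 11 min − 15 min = 4 h 56 min → rounds to 4 h 54 min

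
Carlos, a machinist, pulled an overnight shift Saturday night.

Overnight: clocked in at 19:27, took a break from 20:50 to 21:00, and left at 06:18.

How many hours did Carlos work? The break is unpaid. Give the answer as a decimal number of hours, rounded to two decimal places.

10.68 hours

Overnight: 19:27 → midnight = 4 h 33 min; midnight → 06:18 = 6 h 18 min; span 10 h 51 min; less 10 min break → 10 h 41 min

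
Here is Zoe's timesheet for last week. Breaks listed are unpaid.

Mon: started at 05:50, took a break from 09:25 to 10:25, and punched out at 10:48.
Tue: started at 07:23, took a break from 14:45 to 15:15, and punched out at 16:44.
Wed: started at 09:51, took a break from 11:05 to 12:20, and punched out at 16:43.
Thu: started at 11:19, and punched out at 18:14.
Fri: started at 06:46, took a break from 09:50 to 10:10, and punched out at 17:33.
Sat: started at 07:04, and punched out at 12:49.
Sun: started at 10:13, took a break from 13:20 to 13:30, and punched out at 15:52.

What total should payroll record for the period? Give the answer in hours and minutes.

47 h 2 min

Mon: 05:50–10:48 = 4 h 58 min; less 60 min break → 3 h 58 min
Tue: 07:23–16:44 = 9 h 21 min; less 30 min break → 8 h 51 min
Wed: 09:51–16:43 = 6 h 52 min; less 75 min break → 5 h 37 min
Thu: 11:19–18:14 = 6 h 55 min
Fri: 06:46–17:33 = 10 h 47 min; less 20 min break → 10 h 27 min
Sat: 07:04–12:49 = 5 h 45 min
Sun: 10:13–15:52 = 5 h 39 min; less 10 min break → 5 h 29 min
Total: 3 h 58 min + 8 h 51 min + 5 h 37 min + 6 h 55 min + 10 h 27 min + 5 h 45 min + 5 h 29 min = 47 h 2 min.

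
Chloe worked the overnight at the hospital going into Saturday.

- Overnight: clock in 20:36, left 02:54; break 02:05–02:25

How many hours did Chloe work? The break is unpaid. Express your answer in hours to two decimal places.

5.97 hours

Overnight: 20:36 → midnight = 3 h 24 min; midnight → 02:54 = 2 h 54 min; span 6 h 18 min; less 20 min break → 5 h 58 min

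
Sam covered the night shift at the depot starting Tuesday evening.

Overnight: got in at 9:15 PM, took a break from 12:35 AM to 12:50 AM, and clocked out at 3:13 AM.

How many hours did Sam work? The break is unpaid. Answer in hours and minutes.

Overnight: 9:15 PM → midnight = 2 h 45 min; midnight → 3:13 AM = 3 h 13 min; span 5 h 58 min; less 15 min break → 5 h 43 min

5 h 43 min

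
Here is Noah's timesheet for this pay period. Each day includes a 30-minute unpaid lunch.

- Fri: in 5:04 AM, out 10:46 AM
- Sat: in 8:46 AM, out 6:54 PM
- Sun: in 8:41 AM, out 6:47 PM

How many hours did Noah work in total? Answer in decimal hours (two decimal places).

24.43 hours

Fri: 5:04 AM–10:46 AM = 5 h 42 min; less 30 min break → 5 h 12 min
Sat: 8:46 AM–6:54 PM = 10 h 8 min; less 30 min break → 9 h 38 min
Sun: 8:41 AM–6:47 PM = 10 h 6 min; less 30 min break → 9 h 36 min
Total: 5 h 12 min + 9 h 38 min + 9 h 36 min = 24 h 26 min.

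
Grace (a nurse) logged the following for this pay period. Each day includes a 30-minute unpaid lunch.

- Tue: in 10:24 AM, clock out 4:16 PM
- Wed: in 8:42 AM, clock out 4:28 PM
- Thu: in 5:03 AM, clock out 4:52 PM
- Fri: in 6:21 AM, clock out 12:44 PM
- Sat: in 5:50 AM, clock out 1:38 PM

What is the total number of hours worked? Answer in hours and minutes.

37 h 8 min

Tue: 10:24 AM–4:16 PM = 5 h 52 min; less 30 min break → 5 h 22 min
Wed: 8:42 AM–4:28 PM = 7 h 46 min; less 30 min break → 7 h 16 min
Thu: 5:03 AM–4:52 PM = 11 h 49 min; less 30 min break → 11 h 19 min
Fri: 6:21 AM–12:44 PM = 6 h 23 min; less 30 min break → 5 h 53 min
Sat: 5:50 AM–1:38 PM = 7 h 48 min; less 30 min break → 7 h 18 min
Total: 5 h 22 min + 7 h 16 min + 11 h 19 min + 5 h 53 min + 7 h 18 min = 37 h 8 min.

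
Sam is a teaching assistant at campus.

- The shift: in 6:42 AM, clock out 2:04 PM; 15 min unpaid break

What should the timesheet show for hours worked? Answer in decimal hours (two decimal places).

The shift: 6:42 AM–2:04 PM = 7 h 22 min; less 15 min break → 7 h 7 min

7.12 hours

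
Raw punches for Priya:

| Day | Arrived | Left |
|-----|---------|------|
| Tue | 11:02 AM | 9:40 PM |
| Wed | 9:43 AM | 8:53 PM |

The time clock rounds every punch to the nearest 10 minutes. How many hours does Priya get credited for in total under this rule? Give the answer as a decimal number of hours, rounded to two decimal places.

21.83 hours

Tue: in 11:02 AM→11:00 AM, out 9:40 PM→9:40 PM; 10 h 40 min
Wed: in 9:43 AM→9:40 AM, out 8:53 PM→8:50 PM; 11 h 10 min
Total credited: 21 h 50 min.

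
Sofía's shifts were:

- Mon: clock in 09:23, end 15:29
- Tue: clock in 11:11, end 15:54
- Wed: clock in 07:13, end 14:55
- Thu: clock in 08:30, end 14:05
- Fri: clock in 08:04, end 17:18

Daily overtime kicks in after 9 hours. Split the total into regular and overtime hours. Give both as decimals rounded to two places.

Mon: 09:23–15:29 = 6 h 6 min
Tue: 11:11–15:54 = 4 h 43 min
Wed: 07:13–14:55 = 7 h 42 min
Thu: 08:30–14:05 = 5 h 35 min
Fri: 08:04–17:18 = 9 h 14 min
Mon reg 6 h 6 min / OT 0 h 0 min; Tue reg 4 h 43 min / OT 0 h 0 min; Wed reg 7 h 42 min / OT 0 h 0 min; Thu reg 5 h 35 min / OT 0 h 0 min; Fri reg 9 h 0 min / OT 0 h 14 min.
Totals: regular 33 h 6 min, overtime 0 h 14 min.

Regular 33.10 hours, overtime 0.23 hours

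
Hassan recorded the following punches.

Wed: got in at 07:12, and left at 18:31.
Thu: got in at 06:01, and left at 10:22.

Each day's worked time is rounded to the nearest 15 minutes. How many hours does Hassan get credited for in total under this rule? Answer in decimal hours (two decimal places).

15.50 hours

Wed: 07:12–18:31 = 11 h 19 min → rounds to 11 h 15 min
Thu: 06:01–10:22 = 4 h 21 min → rounds to 4 h 15 min
Total credited: 15 h 30 min.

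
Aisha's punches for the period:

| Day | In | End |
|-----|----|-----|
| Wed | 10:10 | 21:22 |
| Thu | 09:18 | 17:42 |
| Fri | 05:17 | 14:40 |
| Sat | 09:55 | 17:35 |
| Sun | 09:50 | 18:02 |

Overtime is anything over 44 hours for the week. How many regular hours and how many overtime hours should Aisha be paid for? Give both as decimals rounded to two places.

Regular 44.00 hours, overtime 0.85 hours

Wed: 10:10–21:22 = 11 h 12 min
Thu: 09:18–17:42 = 8 h 24 min
Fri: 05:17–14:40 = 9 h 23 min
Sat: 09:55–17:35 = 7 h 40 min
Sun: 09:50–18:02 = 8 h 12 min
Total worked: 44 h 51 min = 44.85 h.
Threshold 44 h → overtime 0 h 51 min, regular 44 h 0 min.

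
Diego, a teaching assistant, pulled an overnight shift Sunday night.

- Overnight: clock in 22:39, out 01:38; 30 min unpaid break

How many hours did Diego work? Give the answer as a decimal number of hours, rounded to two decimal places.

Overnight: 22:39 → midnight = 1 h 21 min; midnight → 01:38 = 1 h 38 min; span 2 h 59 min; less 30 min break → 2 h 29 min

2.48 hours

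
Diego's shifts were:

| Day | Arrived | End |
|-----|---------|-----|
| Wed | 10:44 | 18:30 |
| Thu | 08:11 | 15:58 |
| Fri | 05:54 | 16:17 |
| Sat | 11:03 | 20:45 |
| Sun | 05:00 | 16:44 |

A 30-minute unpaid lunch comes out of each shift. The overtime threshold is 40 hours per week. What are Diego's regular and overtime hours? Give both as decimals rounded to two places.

Wed: 10:44–18:30 = 7 h 46 min; less 30 min break → 7 h 16 min
Thu: 08:11–15:58 = 7 h 47 min; less 30 min break → 7 h 17 min
Fri: 05:54–16:17 = 10 h 23 min; less 30 min break → 9 h 53 min
Sat: 11:03–20:45 = 9 h 42 min; less 30 min break → 9 h 12 min
Sun: 05:00–16:44 = 11 h 44 min; less 30 min break → 11 h 14 min
Total worked: 44 h 52 min = 44.87 h.
Threshold 40 h → overtime 4 h 52 min, regular 40 h 0 min.

Regular 40.00 hours, overtime 4.87 hours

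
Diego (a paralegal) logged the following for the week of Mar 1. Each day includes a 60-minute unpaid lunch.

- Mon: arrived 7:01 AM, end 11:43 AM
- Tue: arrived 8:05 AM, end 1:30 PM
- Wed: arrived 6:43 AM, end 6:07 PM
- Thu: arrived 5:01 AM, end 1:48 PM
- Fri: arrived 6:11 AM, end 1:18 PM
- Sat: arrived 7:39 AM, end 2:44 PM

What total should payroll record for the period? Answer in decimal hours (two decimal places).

Mon: 7:01 AM–11:43 AM = 4 h 42 min; less 60 min break → 3 h 42 min
Tue: 8:05 AM–1:30 PM = 5 h 25 min; less 60 min break → 4 h 25 min
Wed: 6:43 AM–6:07 PM = 11 h 24 min; less 60 min break → 10 h 24 min
Thu: 5:01 AM–1:48 PM = 8 h 47 min; less 60 min break → 7 h 47 min
Fri: 6:11 AM–1:18 PM = 7 h 7 min; less 60 min break → 6 h 7 min
Sat: 7:39 AM–2:44 PM = 7 h 5 min; less 60 min break → 6 h 5 min
Total: 3 h 42 min + 4 h 25 min + 10 h 24 min + 7 h 47 min + 6 h 7 min + 6 h 5 min = 38 h 30 min.

38.50 hours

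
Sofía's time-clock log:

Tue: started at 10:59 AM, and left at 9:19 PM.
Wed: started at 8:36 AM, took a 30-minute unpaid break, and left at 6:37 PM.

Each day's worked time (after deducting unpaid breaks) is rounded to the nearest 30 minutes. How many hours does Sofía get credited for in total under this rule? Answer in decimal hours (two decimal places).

Tue: 10:59 AM–9:19 PM = 10 h 20 min → rounds to 10 h 30 min
Wed: 8:36 AM–6:37 PM = 10 h 1 min − 30 min = 9 h 31 min → rounds to 9 h 30 min
Total credited: 20 h 0 min.

20.00 hours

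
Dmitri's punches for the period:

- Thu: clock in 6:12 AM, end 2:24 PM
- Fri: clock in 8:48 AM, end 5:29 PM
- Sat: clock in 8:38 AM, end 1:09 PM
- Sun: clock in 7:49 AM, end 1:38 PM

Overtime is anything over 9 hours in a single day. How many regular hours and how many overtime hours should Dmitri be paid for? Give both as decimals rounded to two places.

Regular 27.22 hours, overtime 0.00 hours

Thu: 6:12 AM–2:24 PM = 8 h 12 min
Fri: 8:48 AM–5:29 PM = 8 h 41 min
Sat: 8:38 AM–1:09 PM = 4 h 31 min
Sun: 7:49 AM–1:38 PM = 5 h 49 min
Thu reg 8 h 12 min / OT 0 h 0 min; Fri reg 8 h 41 min / OT 0 h 0 min; Sat reg 4 h 31 min / OT 0 h 0 min; Sun reg 5 h 49 min / OT 0 h 0 min.
Totals: regular 27 h 13 min, overtime 0 h 0 min.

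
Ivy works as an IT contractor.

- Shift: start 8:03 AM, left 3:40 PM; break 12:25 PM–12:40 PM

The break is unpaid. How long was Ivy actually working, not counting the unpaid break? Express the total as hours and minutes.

Shift: 8:03 AM–3:40 PM = 7 h 37 min; less 15 min break → 7 h 22 min

7 h 22 min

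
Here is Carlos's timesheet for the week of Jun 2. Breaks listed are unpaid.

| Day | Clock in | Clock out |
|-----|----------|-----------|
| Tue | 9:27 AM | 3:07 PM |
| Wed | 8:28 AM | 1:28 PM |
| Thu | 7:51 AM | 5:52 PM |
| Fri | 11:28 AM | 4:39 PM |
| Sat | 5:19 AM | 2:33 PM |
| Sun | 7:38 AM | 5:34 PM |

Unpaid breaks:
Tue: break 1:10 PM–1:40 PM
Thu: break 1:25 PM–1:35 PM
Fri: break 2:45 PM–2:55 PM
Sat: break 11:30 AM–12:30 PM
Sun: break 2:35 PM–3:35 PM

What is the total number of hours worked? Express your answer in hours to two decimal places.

42.20 hours

Tue: 9:27 AM–3:07 PM = 5 h 40 min; less 30 min break → 5 h 10 min
Wed: 8:28 AM–1:28 PM = 5 h 0 min
Thu: 7:51 AM–5:52 PM = 10 h 1 min; less 10 min break → 9 h 51 min
Fri: 11:28 AM–4:39 PM = 5 h 11 min; less 10 min break → 5 h 1 min
Sat: 5:19 AM–2:33 PM = 9 h 14 min; less 60 min break → 8 h 14 min
Sun: 7:38 AM–5:34 PM = 9 h 56 min; less 60 min break → 8 h 56 min
Total: 5 h 10 min + 5 h 0 min + 9 h 51 min + 5 h 1 min + 8 h 14 min + 8 h 56 min = 42 h 12 min.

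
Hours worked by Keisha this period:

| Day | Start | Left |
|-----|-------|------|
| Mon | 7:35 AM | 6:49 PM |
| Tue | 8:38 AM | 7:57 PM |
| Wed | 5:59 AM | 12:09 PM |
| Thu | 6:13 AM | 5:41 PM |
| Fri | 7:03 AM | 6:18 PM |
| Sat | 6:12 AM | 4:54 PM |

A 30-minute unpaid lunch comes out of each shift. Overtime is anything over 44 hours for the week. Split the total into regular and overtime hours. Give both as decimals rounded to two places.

Regular 44.00 hours, overtime 15.13 hours

Mon: 7:35 AM–6:49 PM = 11 h 14 min; less 30 min break → 10 h 44 min
Tue: 8:38 AM–7:57 PM = 11 h 19 min; less 30 min break → 10 h 49 min
Wed: 5:59 AM–12:09 PM = 6 h 10 min; less 30 min break → 5 h 40 min
Thu: 6:13 AM–5:41 PM = 11 h 28 min; less 30 min break → 10 h 58 min
Fri: 7:03 AM–6:18 PM = 11 h 15 min; less 30 min break → 10 h 45 min
Sat: 6:12 AM–4:54 PM = 10 h 42 min; less 30 min break → 10 h 12 min
Total worked: 59 h 8 min = 59.13 h.
Threshold 44 h → overtime 15 h 8 min, regular 44 h 0 min.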